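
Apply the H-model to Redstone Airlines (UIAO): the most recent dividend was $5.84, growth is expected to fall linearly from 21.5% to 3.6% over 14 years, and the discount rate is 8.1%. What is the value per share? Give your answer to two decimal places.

$297.06

H-model: P₀ = D₀[(1+g_L) + H(g_S−g_L)]/(r−g_L), with H = 14/2 = 7.
P₀ = 5.84 × [(1+0.036) + 7×(0.215−0.036)] / (0.081−0.036)
   = 5.84 × 2.2890 / 0.045 = 297.0613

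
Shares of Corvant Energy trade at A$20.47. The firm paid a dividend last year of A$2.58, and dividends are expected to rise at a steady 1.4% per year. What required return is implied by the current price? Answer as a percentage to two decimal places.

14.18%

Rearranging the constant-growth DDM: r = D₁/P₀ + g.
D₁ = 2.58 × (1 + 0.014) = 2.6161.
r = 2.6161 / 20.47 + 0.014 = 0.12780 + 0.014 = 0.14180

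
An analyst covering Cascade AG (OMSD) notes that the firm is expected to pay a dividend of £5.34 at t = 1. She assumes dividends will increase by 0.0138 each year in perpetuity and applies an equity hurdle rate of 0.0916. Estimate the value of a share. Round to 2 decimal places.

£68.64

Gordon growth model: P₀ = D₁/(r − g), with D₁ = 5.34 given directly.
P₀ = 5.3400 / (0.0916 − 0.0138) = 5.3400 / 0.0778 = 68.6375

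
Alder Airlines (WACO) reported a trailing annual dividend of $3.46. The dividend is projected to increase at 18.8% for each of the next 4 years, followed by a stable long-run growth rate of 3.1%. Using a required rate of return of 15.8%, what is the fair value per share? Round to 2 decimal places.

$45.87

Two-stage DDM. Project D₁…D_4 at 0.188, terminal growth 0.031, discount at r = 0.158.
D_1 = 4.1105
D_2 = 4.8833
D_3 = 5.8013
D_4 = 6.8919
Terminal value at t=4: TV = D_5/(r−g) = 7.1056/(0.158−0.031) = 55.9496
P₀ = 4.1105/(1+0.158)^1 + 4.8833/(1+0.158)^2 + 5.8013/(1+0.158)^3 + 6.8919/(1+0.158)^4 + 55.9496/(1+0.158)^4 = 45.8744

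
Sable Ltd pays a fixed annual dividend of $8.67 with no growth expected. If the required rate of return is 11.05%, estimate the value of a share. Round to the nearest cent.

Zero-growth DDM (perpetuity): P₀ = D/r = 8.67 / 0.1105 = 78.4615

$78.46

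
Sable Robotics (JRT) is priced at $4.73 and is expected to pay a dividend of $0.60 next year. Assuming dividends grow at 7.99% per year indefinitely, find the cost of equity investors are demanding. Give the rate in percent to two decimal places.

Rearranging the constant-growth DDM: r = D₁/P₀ + g.
r = 0.6000 / 4.73 + 0.0799 = 0.12685 + 0.0799 = 0.20675

20.67%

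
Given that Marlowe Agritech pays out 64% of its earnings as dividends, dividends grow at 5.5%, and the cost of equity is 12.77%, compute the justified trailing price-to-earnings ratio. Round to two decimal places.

9.29

Justified trailing P/E = b(1+g)/(r−g) = 0.64×(1+0.055)/(0.1277−0.055) = 9.2875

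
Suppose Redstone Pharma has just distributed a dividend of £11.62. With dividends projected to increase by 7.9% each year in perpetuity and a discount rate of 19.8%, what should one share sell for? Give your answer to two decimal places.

£105.36

Gordon growth model: P₀ = D₁/(r − g). D₁ = 11.62 × (1 + 0.079) = 12.5380.
P₀ = 12.5380 / (0.198 − 0.079) = 12.5380 / 0.119 = 105.3612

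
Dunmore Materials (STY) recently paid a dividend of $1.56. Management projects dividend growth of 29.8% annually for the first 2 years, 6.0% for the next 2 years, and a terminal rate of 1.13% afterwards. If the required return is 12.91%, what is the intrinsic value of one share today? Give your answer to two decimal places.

$23.21

Three-stage DDM. Project D₁…D_4; terminal Gordon value at t=4 with g = 0.0113; discount at r = 0.1291.
D_1 = 2.0249
D_2 = 2.6283
D_3 = 2.7860
D_4 = 2.9532
TV_4 = 2.9865/(0.1291−0.0113) = 25.3525
P₀ = Σ Dₜ/(1+r)ᵗ + TV_4/(1+r)^4 = 23.2062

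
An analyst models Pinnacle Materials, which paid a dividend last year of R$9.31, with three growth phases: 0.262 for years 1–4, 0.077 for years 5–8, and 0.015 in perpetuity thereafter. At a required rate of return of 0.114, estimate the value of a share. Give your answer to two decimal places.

Three-stage DDM. Project D₁…D_8; terminal Gordon value at t=8 with g = 0.015; discount at r = 0.114.
D_1 = 11.7492
D_2 = 14.8275
D_3 = 18.7123
D_4 = 23.6150
D_5 = 25.4333
D_6 = 27.3917
D_7 = 29.5008
D_8 = 31.7724
TV_8 = 32.2490/(0.114−0.015) = 325.7473
P₀ = Σ Dₜ/(1+r)ᵗ + TV_8/(1+r)^8 = 245.1130

R$245.11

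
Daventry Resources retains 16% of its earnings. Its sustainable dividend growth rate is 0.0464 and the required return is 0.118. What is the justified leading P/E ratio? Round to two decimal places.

Payout ratio b = 1 − 0.16 = 0.84.
Justified leading P/E = b/(r−g) = 0.84/(0.118−0.0464) = 11.7318

11.73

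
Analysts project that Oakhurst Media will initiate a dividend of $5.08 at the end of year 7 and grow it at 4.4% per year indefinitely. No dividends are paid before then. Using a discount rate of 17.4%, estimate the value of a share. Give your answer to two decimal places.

Deferred-dividend DDM. At t=6 the remaining stream is a growing perpetuity with first payment D_7 = 5.08.
V_6 = D_7/(r−g) = 5.08/(0.174−0.044) = 39.0769
P₀ = V_6/(1+r)^6 = 39.0769/(1+0.174)^6 = 14.9249

$14.92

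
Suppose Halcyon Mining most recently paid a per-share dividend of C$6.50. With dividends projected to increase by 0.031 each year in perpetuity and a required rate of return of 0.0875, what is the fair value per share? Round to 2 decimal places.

Gordon growth model: P₀ = D₁/(r − g). D₁ = 6.50 × (1 + 0.031) = 6.7015.
P₀ = 6.7015 / (0.0875 − 0.031) = 6.7015 / 0.0565 = 118.6106

C$118.61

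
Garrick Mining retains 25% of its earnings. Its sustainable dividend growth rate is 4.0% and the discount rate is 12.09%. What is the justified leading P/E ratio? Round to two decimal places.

9.27

Payout ratio b = 1 − 0.25 = 0.75.
Justified leading P/E = b/(r−g) = 0.75/(0.1209−0.04) = 9.2707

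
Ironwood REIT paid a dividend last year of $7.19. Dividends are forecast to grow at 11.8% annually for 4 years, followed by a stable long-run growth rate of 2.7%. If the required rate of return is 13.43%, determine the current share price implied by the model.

Two-stage DDM. Project D₁…D_4 at 0.118, terminal growth 0.027, discount at r = 0.1343.
D_1 = 8.0384
D_2 = 8.9870
D_3 = 10.0474
D_4 = 11.2330
Terminal value at t=4: TV = D_5/(r−g) = 11.5363/(0.1343−0.027) = 107.5144
P₀ = 8.0384/(1+0.1343)^1 + 8.9870/(1+0.1343)^2 + 10.0474/(1+0.1343)^3 + 11.2330/(1+0.1343)^4 + 107.5144/(1+0.1343)^4 = 92.6879

$92.69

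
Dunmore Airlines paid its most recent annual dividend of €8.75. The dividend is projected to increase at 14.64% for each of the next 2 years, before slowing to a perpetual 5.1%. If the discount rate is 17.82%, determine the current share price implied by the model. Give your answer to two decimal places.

€85.25

Two-stage DDM. Project D₁…D_2 at 0.1464, terminal growth 0.051, discount at r = 0.1782.
D_1 = 10.0310
D_2 = 11.4995
Terminal value at t=2: TV = D_3/(r−g) = 12.0860/(0.1782−0.051) = 95.0158
P₀ = 10.0310/(1+0.1782)^1 + 11.4995/(1+0.1782)^2 + 95.0158/(1+0.1782)^2 = 85.2454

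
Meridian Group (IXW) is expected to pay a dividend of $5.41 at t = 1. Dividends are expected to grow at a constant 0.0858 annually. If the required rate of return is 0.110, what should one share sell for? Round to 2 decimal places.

Gordon growth model: P₀ = D₁/(r − g), with D₁ = 5.41 given directly.
P₀ = 5.4100 / (0.11 − 0.0858) = 5.4100 / 0.0242 = 223.5537

$223.55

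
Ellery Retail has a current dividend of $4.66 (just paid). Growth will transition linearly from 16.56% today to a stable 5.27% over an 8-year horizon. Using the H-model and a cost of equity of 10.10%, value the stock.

H-model: P₀ = D₀[(1+g_L) + H(g_S−g_L)]/(r−g_L), with H = 8/2 = 4.
P₀ = 4.66 × [(1+0.0527) + 4×(0.1656−0.0527)] / (0.101−0.0527)
   = 4.66 × 1.5043 / 0.0483 = 145.1354

$145.14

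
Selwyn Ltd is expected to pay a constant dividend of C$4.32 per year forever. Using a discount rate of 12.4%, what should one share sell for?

C$34.84

Zero-growth DDM (perpetuity): P₀ = D/r = 4.32 / 0.124 = 34.8387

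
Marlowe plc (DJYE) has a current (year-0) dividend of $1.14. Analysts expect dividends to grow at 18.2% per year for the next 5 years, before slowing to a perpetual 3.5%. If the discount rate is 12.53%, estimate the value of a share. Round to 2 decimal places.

Two-stage DDM. Project D₁…D_5 at 0.182, terminal growth 0.035, discount at r = 0.1253.
D_1 = 1.3475
D_2 = 1.5927
D_3 = 1.8826
D_4 = 2.2252
D_5 = 2.6302
Terminal value at t=5: TV = D_6/(r−g) = 2.7223/(0.1253−0.035) = 30.1471
P₀ = 1.3475/(1+0.1253)^1 + 1.5927/(1+0.1253)^2 + 1.8826/(1+0.1253)^3 + 2.2252/(1+0.1253)^4 + 2.6302/(1+0.1253)^5 + 30.1471/(1+0.1253)^5 = 23.3289

$23.33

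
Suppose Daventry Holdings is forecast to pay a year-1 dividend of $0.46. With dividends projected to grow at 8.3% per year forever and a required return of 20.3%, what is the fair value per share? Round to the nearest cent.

$3.83

Gordon growth model: P₀ = D₁/(r − g), with D₁ = 0.46 given directly.
P₀ = 0.4600 / (0.203 − 0.083) = 0.4600 / 0.12 = 3.8333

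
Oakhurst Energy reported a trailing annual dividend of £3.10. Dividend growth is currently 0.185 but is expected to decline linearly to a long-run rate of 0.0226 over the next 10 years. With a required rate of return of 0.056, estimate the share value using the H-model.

£170.28

H-model: P₀ = D₀[(1+g_L) + H(g_S−g_L)]/(r−g_L), with H = 10/2 = 5.
P₀ = 3.10 × [(1+0.0226) + 5×(0.185−0.0226)] / (0.056−0.0226)
   = 3.10 × 1.8346 / 0.0334 = 170.2772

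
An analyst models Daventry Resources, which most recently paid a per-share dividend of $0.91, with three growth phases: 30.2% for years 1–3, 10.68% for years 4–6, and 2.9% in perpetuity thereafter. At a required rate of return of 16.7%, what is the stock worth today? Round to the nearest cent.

Three-stage DDM. Project D₁…D_6; terminal Gordon value at t=6 with g = 0.029; discount at r = 0.167.
D_1 = 1.1848
D_2 = 1.5426
D_3 = 2.0085
D_4 = 2.2230
D_5 = 2.4604
D_6 = 2.7232
TV_6 = 2.8022/(0.167−0.029) = 20.3057
P₀ = Σ Dₜ/(1+r)ᵗ + TV_6/(1+r)^6 = 14.8640

$14.86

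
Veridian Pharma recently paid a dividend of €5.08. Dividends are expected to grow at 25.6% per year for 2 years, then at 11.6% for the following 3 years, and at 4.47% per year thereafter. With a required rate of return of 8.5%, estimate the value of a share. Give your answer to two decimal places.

Three-stage DDM. Project D₁…D_5; terminal Gordon value at t=5 with g = 0.0447; discount at r = 0.085.
D_1 = 6.3805
D_2 = 8.0139
D_3 = 8.9435
D_4 = 9.9809
D_5 = 11.1387
TV_5 = 11.6366/(0.085−0.0447) = 288.7501
P₀ = Σ Dₜ/(1+r)ᵗ + TV_5/(1+r)^5 = 226.3317

€226.33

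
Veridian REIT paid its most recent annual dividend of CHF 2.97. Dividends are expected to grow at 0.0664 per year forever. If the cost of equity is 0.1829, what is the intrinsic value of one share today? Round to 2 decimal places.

Gordon growth model: P₀ = D₁/(r − g). D₁ = 2.97 × (1 + 0.0664) = 3.1672.
P₀ = 3.1672 / (0.1829 − 0.0664) = 3.1672 / 0.1165 = 27.1863

CHF 27.19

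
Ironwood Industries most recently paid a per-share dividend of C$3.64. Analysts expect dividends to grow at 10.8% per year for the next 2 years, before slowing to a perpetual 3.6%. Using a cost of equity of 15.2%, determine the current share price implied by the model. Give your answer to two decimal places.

Two-stage DDM. Project D₁…D_2 at 0.108, terminal growth 0.036, discount at r = 0.152.
D_1 = 4.0331
D_2 = 4.4687
Terminal value at t=2: TV = D_3/(r−g) = 4.6296/(0.152−0.036) = 39.9101
P₀ = 4.0331/(1+0.152)^1 + 4.4687/(1+0.152)^2 + 39.9101/(1+0.152)^2 = 36.9413

C$36.94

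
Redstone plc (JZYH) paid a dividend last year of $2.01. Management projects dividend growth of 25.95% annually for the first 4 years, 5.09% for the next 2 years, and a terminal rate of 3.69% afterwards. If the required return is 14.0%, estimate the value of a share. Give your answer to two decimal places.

$41.28

Three-stage DDM. Project D₁…D_6; terminal Gordon value at t=6 with g = 0.0369; discount at r = 0.14.
D_1 = 2.5316
D_2 = 3.1885
D_3 = 4.0160
D_4 = 5.0581
D_5 = 5.3156
D_6 = 5.5861
TV_6 = 5.7923/(0.14−0.0369) = 56.1810
P₀ = Σ Dₜ/(1+r)ᵗ + TV_6/(1+r)^6 = 41.2807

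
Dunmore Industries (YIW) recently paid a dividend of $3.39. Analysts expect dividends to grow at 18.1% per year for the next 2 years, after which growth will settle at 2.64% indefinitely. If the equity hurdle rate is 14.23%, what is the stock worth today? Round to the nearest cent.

Two-stage DDM. Project D₁…D_2 at 0.181, terminal growth 0.0264, discount at r = 0.1423.
D_1 = 4.0036
D_2 = 4.7282
Terminal value at t=2: TV = D_3/(r−g) = 4.8531/(0.1423−0.0264) = 41.8729
P₀ = 4.0036/(1+0.1423)^1 + 4.7282/(1+0.1423)^2 + 41.8729/(1+0.1423)^2 = 39.2186

$39.22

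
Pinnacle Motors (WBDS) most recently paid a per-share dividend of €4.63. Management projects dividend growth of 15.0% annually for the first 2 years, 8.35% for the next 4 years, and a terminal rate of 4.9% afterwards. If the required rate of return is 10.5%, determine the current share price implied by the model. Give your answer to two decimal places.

€115.77

Three-stage DDM. Project D₁…D_6; terminal Gordon value at t=6 with g = 0.049; discount at r = 0.105.
D_1 = 5.3245
D_2 = 6.1232
D_3 = 6.6345
D_4 = 7.1884
D_5 = 7.7887
D_6 = 8.4390
TV_6 = 8.8525/(0.105−0.049) = 158.0810
P₀ = Σ Dₜ/(1+r)ᵗ + TV_6/(1+r)^6 = 115.7728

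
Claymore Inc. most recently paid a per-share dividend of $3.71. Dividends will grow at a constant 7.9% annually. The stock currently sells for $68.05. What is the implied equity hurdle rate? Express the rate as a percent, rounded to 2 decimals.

13.78%

Rearranging the constant-growth DDM: r = D₁/P₀ + g.
D₁ = 3.71 × (1 + 0.079) = 4.0031.
r = 4.0031 / 68.05 + 0.079 = 0.05883 + 0.079 = 0.13783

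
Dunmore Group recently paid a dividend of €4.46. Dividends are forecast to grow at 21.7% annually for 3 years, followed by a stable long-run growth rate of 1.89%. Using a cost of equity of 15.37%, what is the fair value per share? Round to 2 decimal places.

Two-stage DDM. Project D₁…D_3 at 0.217, terminal growth 0.0189, discount at r = 0.1537.
D_1 = 5.4278
D_2 = 6.6057
D_3 = 8.0391
Terminal value at t=3: TV = D_4/(r−g) = 8.1910/(0.1537−0.0189) = 60.7643
P₀ = 5.4278/(1+0.1537)^1 + 6.6057/(1+0.1537)^2 + 8.0391/(1+0.1537)^3 + 60.7643/(1+0.1537)^3 = 54.4730

€54.47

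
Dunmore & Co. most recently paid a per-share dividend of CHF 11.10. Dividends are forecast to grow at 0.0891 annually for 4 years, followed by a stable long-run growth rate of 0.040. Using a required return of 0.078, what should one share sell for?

Two-stage DDM. Project D₁…D_4 at 0.0891, terminal growth 0.04, discount at r = 0.078.
D_1 = 12.0890
D_2 = 13.1661
D_3 = 14.3392
D_4 = 15.6169
Terminal value at t=4: TV = D_5/(r−g) = 16.2415/(0.078−0.04) = 427.4091
P₀ = 12.0890/(1+0.078)^1 + 13.1661/(1+0.078)^2 + 14.3392/(1+0.078)^3 + 15.6169/(1+0.078)^4 + 427.4091/(1+0.078)^4 = 362.0511

CHF 362.05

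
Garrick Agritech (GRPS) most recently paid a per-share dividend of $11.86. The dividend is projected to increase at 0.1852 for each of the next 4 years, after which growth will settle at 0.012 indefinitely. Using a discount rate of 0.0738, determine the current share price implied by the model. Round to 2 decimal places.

Two-stage DDM. Project D₁…D_4 at 0.1852, terminal growth 0.012, discount at r = 0.0738.
D_1 = 14.0565
D_2 = 16.6597
D_3 = 19.7451
D_4 = 23.4019
Terminal value at t=4: TV = D_5/(r−g) = 23.6827/(0.0738−0.012) = 383.2157
P₀ = 14.0565/(1+0.0738)^1 + 16.6597/(1+0.0738)^2 + 19.7451/(1+0.0738)^3 + 23.4019/(1+0.0738)^4 + 383.2157/(1+0.0738)^4 = 349.3250

$349.33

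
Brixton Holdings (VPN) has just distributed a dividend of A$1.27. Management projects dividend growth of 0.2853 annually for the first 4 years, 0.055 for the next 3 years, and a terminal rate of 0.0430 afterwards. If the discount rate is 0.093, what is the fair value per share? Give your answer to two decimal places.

Three-stage DDM. Project D₁…D_7; terminal Gordon value at t=7 with g = 0.043; discount at r = 0.093.
D_1 = 1.6323
D_2 = 2.0980
D_3 = 2.6966
D_4 = 3.4659
D_5 = 3.6566
D_6 = 3.8577
D_7 = 4.0699
TV_7 = 4.2449/(0.093−0.043) = 84.8972
P₀ = Σ Dₜ/(1+r)ᵗ + TV_7/(1+r)^7 = 60.0906

A$60.09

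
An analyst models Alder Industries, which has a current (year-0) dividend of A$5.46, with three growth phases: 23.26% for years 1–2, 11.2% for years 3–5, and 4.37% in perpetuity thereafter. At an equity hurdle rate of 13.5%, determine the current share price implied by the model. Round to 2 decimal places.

A$100.14

Three-stage DDM. Project D₁…D_5; terminal Gordon value at t=5 with g = 0.0437; discount at r = 0.135.
D_1 = 6.7300
D_2 = 8.2954
D_3 = 9.2245
D_4 = 10.2576
D_5 = 11.4065
TV_5 = 11.9049/(0.135−0.0437) = 130.3936
P₀ = Σ Dₜ/(1+r)ᵗ + TV_5/(1+r)^5 = 100.1419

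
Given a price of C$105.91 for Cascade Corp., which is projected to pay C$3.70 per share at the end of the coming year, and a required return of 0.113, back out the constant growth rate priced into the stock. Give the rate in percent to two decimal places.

7.81%

From P₀ = D₁/(r − g), the implied growth is g = r − D₁/P₀.
g = 0.113 − 3.70/105.91 = 0.113 − 0.03494 = 0.07806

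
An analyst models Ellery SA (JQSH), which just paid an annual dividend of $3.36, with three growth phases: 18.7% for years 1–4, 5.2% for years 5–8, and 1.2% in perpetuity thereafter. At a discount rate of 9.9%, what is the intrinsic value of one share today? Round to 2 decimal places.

$77.43

Three-stage DDM. Project D₁…D_8; terminal Gordon value at t=8 with g = 0.012; discount at r = 0.099.
D_1 = 3.9883
D_2 = 4.7341
D_3 = 5.6194
D_4 = 6.6703
D_5 = 7.0171
D_6 = 7.3820
D_7 = 7.7659
D_8 = 8.1697
TV_8 = 8.2677/(0.099−0.012) = 95.0312
P₀ = Σ Dₜ/(1+r)ᵗ + TV_8/(1+r)^8 = 77.4274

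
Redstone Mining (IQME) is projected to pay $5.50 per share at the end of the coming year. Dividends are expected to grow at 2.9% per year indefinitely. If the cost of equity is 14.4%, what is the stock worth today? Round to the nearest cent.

Gordon growth model: P₀ = D₁/(r − g), with D₁ = 5.50 given directly.
P₀ = 5.5000 / (0.144 − 0.029) = 5.5000 / 0.115 = 47.8261

$47.83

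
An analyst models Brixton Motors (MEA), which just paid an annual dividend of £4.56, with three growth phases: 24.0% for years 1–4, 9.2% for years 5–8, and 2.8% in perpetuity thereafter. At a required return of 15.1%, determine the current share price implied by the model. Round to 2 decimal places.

Three-stage DDM. Project D₁…D_8; terminal Gordon value at t=8 with g = 0.028; discount at r = 0.151.
D_1 = 5.6544
D_2 = 7.0115
D_3 = 8.6942
D_4 = 10.7808
D_5 = 11.7726
D_6 = 12.8557
D_7 = 14.0385
D_8 = 15.3300
TV_8 = 15.7592/(0.151−0.028) = 128.1239
P₀ = Σ Dₜ/(1+r)ᵗ + TV_8/(1+r)^8 = 85.2220

£85.22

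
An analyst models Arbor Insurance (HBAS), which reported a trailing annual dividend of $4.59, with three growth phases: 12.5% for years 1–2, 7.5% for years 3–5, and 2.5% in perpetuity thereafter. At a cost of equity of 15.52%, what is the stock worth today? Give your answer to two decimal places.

Three-stage DDM. Project D₁…D_5; terminal Gordon value at t=5 with g = 0.025; discount at r = 0.1552.
D_1 = 5.1638
D_2 = 5.8092
D_3 = 6.2449
D_4 = 6.7133
D_5 = 7.2168
TV_5 = 7.3972/(0.1552−0.025) = 56.8141
P₀ = Σ Dₜ/(1+r)ᵗ + TV_5/(1+r)^5 = 47.7683

$47.77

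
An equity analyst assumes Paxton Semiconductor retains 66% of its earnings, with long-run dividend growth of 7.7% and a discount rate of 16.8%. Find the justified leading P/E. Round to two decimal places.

Payout ratio b = 1 − 0.66 = 0.34.
Justified leading P/E = b/(r−g) = 0.34/(0.168−0.077) = 3.7363

3.74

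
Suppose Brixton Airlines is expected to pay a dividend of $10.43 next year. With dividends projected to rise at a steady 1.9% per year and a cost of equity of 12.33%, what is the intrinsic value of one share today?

$100.00

Gordon growth model: P₀ = D₁/(r − g), with D₁ = 10.43 given directly.
P₀ = 10.4300 / (0.1233 − 0.019) = 10.4300 / 0.1043 = 100.0000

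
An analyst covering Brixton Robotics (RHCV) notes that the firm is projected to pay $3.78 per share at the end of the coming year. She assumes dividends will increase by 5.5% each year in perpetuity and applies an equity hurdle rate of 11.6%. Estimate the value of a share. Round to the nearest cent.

Gordon growth model: P₀ = D₁/(r − g), with D₁ = 3.78 given directly.
P₀ = 3.7800 / (0.116 − 0.055) = 3.7800 / 0.061 = 61.9672

$61.97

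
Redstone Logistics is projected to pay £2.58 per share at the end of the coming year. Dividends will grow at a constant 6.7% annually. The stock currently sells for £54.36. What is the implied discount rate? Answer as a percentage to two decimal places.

Rearranging the constant-growth DDM: r = D₁/P₀ + g.
r = 2.5800 / 54.36 + 0.067 = 0.04746 + 0.067 = 0.11446

11.45%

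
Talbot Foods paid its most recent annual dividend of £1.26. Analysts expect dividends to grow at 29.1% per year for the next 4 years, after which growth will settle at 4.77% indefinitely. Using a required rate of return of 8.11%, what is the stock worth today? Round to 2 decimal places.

Two-stage DDM. Project D₁…D_4 at 0.291, terminal growth 0.0477, discount at r = 0.0811.
D_1 = 1.6267
D_2 = 2.1000
D_3 = 2.7111
D_4 = 3.5001
Terminal value at t=4: TV = D_5/(r−g) = 3.6670/(0.0811−0.0477) = 109.7908
P₀ = 1.6267/(1+0.0811)^1 + 2.1000/(1+0.0811)^2 + 2.7111/(1+0.0811)^3 + 3.5001/(1+0.0811)^4 + 109.7908/(1+0.0811)^4 = 88.3808

£88.38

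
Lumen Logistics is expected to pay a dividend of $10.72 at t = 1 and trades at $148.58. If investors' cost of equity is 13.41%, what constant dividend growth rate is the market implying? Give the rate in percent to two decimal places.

From P₀ = D₁/(r − g), the implied growth is g = r − D₁/P₀.
g = 0.1341 − 10.72/148.58 = 0.1341 − 0.07215 = 0.06195

6.20%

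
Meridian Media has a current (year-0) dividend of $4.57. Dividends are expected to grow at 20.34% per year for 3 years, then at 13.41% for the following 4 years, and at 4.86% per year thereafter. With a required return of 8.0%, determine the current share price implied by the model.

Three-stage DDM. Project D₁…D_7; terminal Gordon value at t=7 with g = 0.0486; discount at r = 0.08.
D_1 = 5.4995
D_2 = 6.6181
D_3 = 7.9643
D_4 = 9.0323
D_5 = 10.2435
D_6 = 11.6172
D_7 = 13.1750
TV_7 = 13.8153/(0.08−0.0486) = 439.9789
P₀ = Σ Dₜ/(1+r)ᵗ + TV_7/(1+r)^7 = 302.4308

$302.43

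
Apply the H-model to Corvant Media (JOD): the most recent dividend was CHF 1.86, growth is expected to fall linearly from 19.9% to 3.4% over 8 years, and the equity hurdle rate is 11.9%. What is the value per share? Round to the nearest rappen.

CHF 37.07

H-model: P₀ = D₀[(1+g_L) + H(g_S−g_L)]/(r−g_L), with H = 8/2 = 4.
P₀ = 1.86 × [(1+0.034) + 4×(0.199−0.034)] / (0.119−0.034)
   = 1.86 × 1.6940 / 0.085 = 37.0687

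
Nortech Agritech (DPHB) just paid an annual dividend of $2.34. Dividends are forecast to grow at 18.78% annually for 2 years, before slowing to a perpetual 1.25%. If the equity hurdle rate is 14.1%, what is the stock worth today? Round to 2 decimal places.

$24.95

Two-stage DDM. Project D₁…D_2 at 0.1878, terminal growth 0.0125, discount at r = 0.141.
D_1 = 2.7795
D_2 = 3.3014
Terminal value at t=2: TV = D_3/(r−g) = 3.3427/(0.141−0.0125) = 26.0132
P₀ = 2.7795/(1+0.141)^1 + 3.3014/(1+0.141)^2 + 26.0132/(1+0.141)^2 = 24.9531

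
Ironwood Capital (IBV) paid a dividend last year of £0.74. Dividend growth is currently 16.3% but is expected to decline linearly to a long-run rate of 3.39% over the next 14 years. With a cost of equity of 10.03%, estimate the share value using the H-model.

£21.59

H-model: P₀ = D₀[(1+g_L) + H(g_S−g_L)]/(r−g_L), with H = 14/2 = 7.
P₀ = 0.74 × [(1+0.0339) + 7×(0.163−0.0339)] / (0.1003−0.0339)
   = 0.74 × 1.9376 / 0.0664 = 21.5937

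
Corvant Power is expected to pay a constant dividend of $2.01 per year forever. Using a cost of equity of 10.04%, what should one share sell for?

$20.02

Zero-growth DDM (perpetuity): P₀ = D/r = 2.01 / 0.1004 = 20.0199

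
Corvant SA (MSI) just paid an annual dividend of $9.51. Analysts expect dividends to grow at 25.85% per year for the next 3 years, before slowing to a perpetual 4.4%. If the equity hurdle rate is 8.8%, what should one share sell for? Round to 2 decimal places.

$387.66

Two-stage DDM. Project D₁…D_3 at 0.2585, terminal growth 0.044, discount at r = 0.088.
D_1 = 11.9683
D_2 = 15.0621
D_3 = 18.9557
Terminal value at t=3: TV = D_4/(r−g) = 19.7898/(0.088−0.044) = 449.7674
P₀ = 11.9683/(1+0.088)^1 + 15.0621/(1+0.088)^2 + 18.9557/(1+0.088)^3 + 449.7674/(1+0.088)^3 = 387.6644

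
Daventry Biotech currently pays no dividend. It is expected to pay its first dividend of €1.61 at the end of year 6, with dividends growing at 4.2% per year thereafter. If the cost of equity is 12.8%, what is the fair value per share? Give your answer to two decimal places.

Deferred-dividend DDM. At t=5 the remaining stream is a growing perpetuity with first payment D_6 = 1.61.
V_5 = D_6/(r−g) = 1.61/(0.128−0.042) = 18.7209
P₀ = V_5/(1+r)^5 = 18.7209/(1+0.128)^5 = 10.2514

€10.25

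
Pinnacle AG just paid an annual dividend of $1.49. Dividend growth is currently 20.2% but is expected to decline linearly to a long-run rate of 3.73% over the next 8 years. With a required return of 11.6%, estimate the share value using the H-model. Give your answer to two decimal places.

$32.11

H-model: P₀ = D₀[(1+g_L) + H(g_S−g_L)]/(r−g_L), with H = 8/2 = 4.
P₀ = 1.49 × [(1+0.0373) + 4×(0.202−0.0373)] / (0.116−0.0373)
   = 1.49 × 1.6961 / 0.0787 = 32.1117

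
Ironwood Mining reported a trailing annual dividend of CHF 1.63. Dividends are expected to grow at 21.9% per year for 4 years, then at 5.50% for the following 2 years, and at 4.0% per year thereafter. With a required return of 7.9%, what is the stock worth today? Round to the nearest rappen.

CHF 81.76

Three-stage DDM. Project D₁…D_6; terminal Gordon value at t=6 with g = 0.04; discount at r = 0.079.
D_1 = 1.9870
D_2 = 2.4221
D_3 = 2.9526
D_4 = 3.5992
D_5 = 3.7971
D_6 = 4.0060
TV_6 = 4.1662/(0.079−0.04) = 106.8258
P₀ = Σ Dₜ/(1+r)ᵗ + TV_6/(1+r)^6 = 81.7559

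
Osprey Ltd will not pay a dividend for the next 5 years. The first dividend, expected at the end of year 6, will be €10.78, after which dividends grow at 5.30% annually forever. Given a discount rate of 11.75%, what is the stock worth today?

€95.90

Deferred-dividend DDM. At t=5 the remaining stream is a growing perpetuity with first payment D_6 = 10.78.
V_5 = D_6/(r−g) = 10.78/(0.1175−0.053) = 167.1318
P₀ = V_5/(1+r)^5 = 167.1318/(1+0.1175)^5 = 95.9006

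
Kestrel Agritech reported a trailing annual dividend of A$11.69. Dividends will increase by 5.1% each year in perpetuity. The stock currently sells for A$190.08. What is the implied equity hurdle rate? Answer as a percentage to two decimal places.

11.56%

Rearranging the constant-growth DDM: r = D₁/P₀ + g.
D₁ = 11.69 × (1 + 0.051) = 12.2862.
r = 12.2862 / 190.08 + 0.051 = 0.06464 + 0.051 = 0.11564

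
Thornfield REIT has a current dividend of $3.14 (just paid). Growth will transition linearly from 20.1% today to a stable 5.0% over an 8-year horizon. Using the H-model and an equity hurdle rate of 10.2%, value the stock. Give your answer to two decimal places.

H-model: P₀ = D₀[(1+g_L) + H(g_S−g_L)]/(r−g_L), with H = 8/2 = 4.
P₀ = 3.14 × [(1+0.05) + 4×(0.201−0.05)] / (0.102−0.05)
   = 3.14 × 1.6540 / 0.052 = 99.8762

$99.88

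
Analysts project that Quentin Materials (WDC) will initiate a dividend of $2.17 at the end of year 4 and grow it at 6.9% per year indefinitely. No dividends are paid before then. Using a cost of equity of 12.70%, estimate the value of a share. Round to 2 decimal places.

Deferred-dividend DDM. At t=3 the remaining stream is a growing perpetuity with first payment D_4 = 2.17.
V_3 = D_4/(r−g) = 2.17/(0.127−0.069) = 37.4138
P₀ = V_3/(1+r)^3 = 37.4138/(1+0.127)^3 = 26.1373

$26.14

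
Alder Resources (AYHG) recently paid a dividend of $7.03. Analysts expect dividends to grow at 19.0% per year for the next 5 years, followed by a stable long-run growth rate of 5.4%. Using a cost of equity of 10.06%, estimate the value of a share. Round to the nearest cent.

$279.66

Two-stage DDM. Project D₁…D_5 at 0.19, terminal growth 0.054, discount at r = 0.1006.
D_1 = 8.3657
D_2 = 9.9552
D_3 = 11.8467
D_4 = 14.0975
D_5 = 16.7761
Terminal value at t=5: TV = D_6/(r−g) = 17.6820/(0.1006−0.054) = 379.4415
P₀ = 8.3657/(1+0.1006)^1 + 9.9552/(1+0.1006)^2 + 11.8467/(1+0.1006)^3 + 14.0975/(1+0.1006)^4 + 16.7761/(1+0.1006)^5 + 379.4415/(1+0.1006)^5 = 279.6634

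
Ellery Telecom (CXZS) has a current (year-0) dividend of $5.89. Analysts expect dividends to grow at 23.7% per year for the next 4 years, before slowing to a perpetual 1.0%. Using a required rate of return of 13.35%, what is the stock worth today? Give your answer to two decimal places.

$97.77

Two-stage DDM. Project D₁…D_4 at 0.237, terminal growth 0.01, discount at r = 0.1335.
D_1 = 7.2859
D_2 = 9.0127
D_3 = 11.1487
D_4 = 13.7909
Terminal value at t=4: TV = D_5/(r−g) = 13.9289/(0.1335−0.01) = 112.7843
P₀ = 7.2859/(1+0.1335)^1 + 9.0127/(1+0.1335)^2 + 11.1487/(1+0.1335)^3 + 13.7909/(1+0.1335)^4 + 112.7843/(1+0.1335)^4 = 97.7744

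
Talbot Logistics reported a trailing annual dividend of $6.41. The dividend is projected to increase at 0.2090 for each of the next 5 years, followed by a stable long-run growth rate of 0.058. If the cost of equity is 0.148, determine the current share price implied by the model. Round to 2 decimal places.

Two-stage DDM. Project D₁…D_5 at 0.209, terminal growth 0.058, discount at r = 0.148.
D_1 = 7.7497
D_2 = 9.3694
D_3 = 11.3276
D_4 = 13.6950
D_5 = 16.5573
Terminal value at t=5: TV = D_6/(r−g) = 17.5176/(0.148−0.058) = 194.6403
P₀ = 7.7497/(1+0.148)^1 + 9.3694/(1+0.148)^2 + 11.3276/(1+0.148)^3 + 13.6950/(1+0.148)^4 + 16.5573/(1+0.148)^5 + 194.6403/(1+0.148)^5 = 135.1522

$135.15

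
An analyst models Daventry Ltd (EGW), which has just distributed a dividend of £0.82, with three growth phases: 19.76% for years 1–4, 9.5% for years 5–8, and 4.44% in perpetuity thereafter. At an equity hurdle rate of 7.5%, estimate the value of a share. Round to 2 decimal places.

Three-stage DDM. Project D₁…D_8; terminal Gordon value at t=8 with g = 0.0444; discount at r = 0.075.
D_1 = 0.9820
D_2 = 1.1761
D_3 = 1.4085
D_4 = 1.6868
D_5 = 1.8470
D_6 = 2.0225
D_7 = 2.2146
D_8 = 2.4250
TV_8 = 2.5327/(0.075−0.0444) = 82.7681
P₀ = Σ Dₜ/(1+r)ᵗ + TV_8/(1+r)^8 = 56.0280

£56.03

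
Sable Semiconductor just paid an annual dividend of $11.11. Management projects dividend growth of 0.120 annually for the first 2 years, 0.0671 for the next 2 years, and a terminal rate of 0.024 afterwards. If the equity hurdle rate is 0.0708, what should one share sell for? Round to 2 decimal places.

$312.07

Three-stage DDM. Project D₁…D_4; terminal Gordon value at t=4 with g = 0.024; discount at r = 0.0708.
D_1 = 12.4432
D_2 = 13.9364
D_3 = 14.8715
D_4 = 15.8694
TV_4 = 16.2503/(0.0708−0.024) = 347.2278
P₀ = Σ Dₜ/(1+r)ᵗ + TV_4/(1+r)^4 = 312.0655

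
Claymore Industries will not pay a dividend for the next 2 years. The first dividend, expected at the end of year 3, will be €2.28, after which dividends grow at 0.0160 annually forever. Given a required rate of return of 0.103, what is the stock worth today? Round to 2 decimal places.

Deferred-dividend DDM. At t=2 the remaining stream is a growing perpetuity with first payment D_3 = 2.28.
V_2 = D_3/(r−g) = 2.28/(0.103−0.016) = 26.2069
P₀ = V_2/(1+r)^2 = 26.2069/(1+0.103)^2 = 21.5409

€21.54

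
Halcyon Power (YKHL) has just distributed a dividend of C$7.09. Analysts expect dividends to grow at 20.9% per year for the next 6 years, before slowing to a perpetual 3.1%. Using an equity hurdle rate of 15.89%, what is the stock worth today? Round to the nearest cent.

Two-stage DDM. Project D₁…D_6 at 0.209, terminal growth 0.031, discount at r = 0.1589.
D_1 = 8.5718
D_2 = 10.3633
D_3 = 12.5293
D_4 = 15.1479
D_5 = 18.3138
D_6 = 22.1413
Terminal value at t=6: TV = D_7/(r−g) = 22.8277/(0.1589−0.031) = 178.4811
P₀ = 8.5718/(1+0.1589)^1 + 10.3633/(1+0.1589)^2 + 12.5293/(1+0.1589)^3 + 15.1479/(1+0.1589)^4 + 18.3138/(1+0.1589)^5 + 22.1413/(1+0.1589)^6 + 178.4811/(1+0.1589)^6 = 123.1353

C$123.14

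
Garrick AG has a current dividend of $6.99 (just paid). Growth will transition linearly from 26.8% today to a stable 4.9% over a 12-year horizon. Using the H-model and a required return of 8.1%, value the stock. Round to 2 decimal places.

$516.17

H-model: P₀ = D₀[(1+g_L) + H(g_S−g_L)]/(r−g_L), with H = 12/2 = 6.
P₀ = 6.99 × [(1+0.049) + 6×(0.268−0.049)] / (0.081−0.049)
   = 6.99 × 2.3630 / 0.032 = 516.1678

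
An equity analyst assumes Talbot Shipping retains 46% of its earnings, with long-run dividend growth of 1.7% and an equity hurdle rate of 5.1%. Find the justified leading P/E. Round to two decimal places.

Payout ratio b = 1 − 0.46 = 0.54.
Justified leading P/E = b/(r−g) = 0.54/(0.051−0.017) = 15.8824

15.88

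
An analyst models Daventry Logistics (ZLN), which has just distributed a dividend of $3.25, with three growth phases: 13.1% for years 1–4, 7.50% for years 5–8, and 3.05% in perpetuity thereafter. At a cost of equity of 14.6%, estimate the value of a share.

Three-stage DDM. Project D₁…D_8; terminal Gordon value at t=8 with g = 0.0305; discount at r = 0.146.
D_1 = 3.6757
D_2 = 4.1573
D_3 = 4.7019
D_4 = 5.3178
D_5 = 5.7167
D_6 = 6.1454
D_7 = 6.6063
D_8 = 7.1018
TV_8 = 7.3184/(0.146−0.0305) = 63.3627
P₀ = Σ Dₜ/(1+r)ᵗ + TV_8/(1+r)^8 = 44.4162

$44.42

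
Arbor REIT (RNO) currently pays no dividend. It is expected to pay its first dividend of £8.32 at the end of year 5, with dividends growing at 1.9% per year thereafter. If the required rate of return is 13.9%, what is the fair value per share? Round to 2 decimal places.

£41.20

Deferred-dividend DDM. At t=4 the remaining stream is a growing perpetuity with first payment D_5 = 8.32.
V_4 = D_5/(r−g) = 8.32/(0.139−0.019) = 69.3333
P₀ = V_4/(1+r)^4 = 69.3333/(1+0.139)^4 = 41.1953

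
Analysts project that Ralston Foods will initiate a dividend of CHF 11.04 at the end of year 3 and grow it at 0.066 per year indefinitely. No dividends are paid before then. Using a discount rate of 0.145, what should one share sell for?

Deferred-dividend DDM. At t=2 the remaining stream is a growing perpetuity with first payment D_3 = 11.04.
V_2 = D_3/(r−g) = 11.04/(0.145−0.066) = 139.7468
P₀ = V_2/(1+r)^2 = 139.7468/(1+0.145)^2 = 106.5936

CHF 106.59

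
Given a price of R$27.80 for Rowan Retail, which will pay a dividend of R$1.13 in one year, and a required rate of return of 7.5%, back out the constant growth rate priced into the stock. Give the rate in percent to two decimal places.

From P₀ = D₁/(r − g), the implied growth is g = r − D₁/P₀.
g = 0.075 − 1.13/27.80 = 0.075 − 0.04065 = 0.03435

3.44%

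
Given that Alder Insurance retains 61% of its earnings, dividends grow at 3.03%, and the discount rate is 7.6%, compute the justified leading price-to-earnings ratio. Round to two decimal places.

Payout ratio b = 1 − 0.61 = 0.39.
Justified leading P/E = b/(r−g) = 0.39/(0.076−0.0303) = 8.5339

8.53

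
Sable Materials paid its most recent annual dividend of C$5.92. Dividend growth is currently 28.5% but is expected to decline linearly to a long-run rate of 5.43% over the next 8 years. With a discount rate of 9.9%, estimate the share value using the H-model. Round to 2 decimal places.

H-model: P₀ = D₀[(1+g_L) + H(g_S−g_L)]/(r−g_L), with H = 8/2 = 4.
P₀ = 5.92 × [(1+0.0543) + 4×(0.285−0.0543)] / (0.099−0.0543)
   = 5.92 × 1.9771 / 0.0447 = 261.8441

C$261.84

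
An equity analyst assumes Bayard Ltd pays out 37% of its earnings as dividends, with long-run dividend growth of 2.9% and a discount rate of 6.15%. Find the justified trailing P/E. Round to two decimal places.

Justified trailing P/E = b(1+g)/(r−g) = 0.37×(1+0.029)/(0.0615−0.029) = 11.7148

11.71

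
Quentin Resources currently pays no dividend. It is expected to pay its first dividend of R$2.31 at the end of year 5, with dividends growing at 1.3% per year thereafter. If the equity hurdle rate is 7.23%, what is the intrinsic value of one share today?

Deferred-dividend DDM. At t=4 the remaining stream is a growing perpetuity with first payment D_5 = 2.31.
V_4 = D_5/(r−g) = 2.31/(0.0723−0.013) = 38.9545
P₀ = V_4/(1+r)^4 = 38.9545/(1+0.0723)^4 = 29.4640

R$29.46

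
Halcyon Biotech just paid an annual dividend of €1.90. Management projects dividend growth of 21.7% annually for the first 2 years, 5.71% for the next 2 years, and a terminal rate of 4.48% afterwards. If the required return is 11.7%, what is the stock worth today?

Three-stage DDM. Project D₁…D_4; terminal Gordon value at t=4 with g = 0.0448; discount at r = 0.117.
D_1 = 2.3123
D_2 = 2.8141
D_3 = 2.9748
D_4 = 3.1446
TV_4 = 3.2855/(0.117−0.0448) = 45.5054
P₀ = Σ Dₜ/(1+r)ᵗ + TV_4/(1+r)^4 = 37.7115

€37.71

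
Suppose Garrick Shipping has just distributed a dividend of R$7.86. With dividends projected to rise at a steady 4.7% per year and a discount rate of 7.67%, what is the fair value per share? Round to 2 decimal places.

R$277.08

Gordon growth model: P₀ = D₁/(r − g). D₁ = 7.86 × (1 + 0.047) = 8.2294.
P₀ = 8.2294 / (0.0767 − 0.047) = 8.2294 / 0.0297 = 277.0848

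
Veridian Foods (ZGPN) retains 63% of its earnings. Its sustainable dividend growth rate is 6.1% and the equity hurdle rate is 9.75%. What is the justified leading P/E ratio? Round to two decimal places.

10.14

Payout ratio b = 1 − 0.63 = 0.37.
Justified leading P/E = b/(r−g) = 0.37/(0.0975−0.061) = 10.1370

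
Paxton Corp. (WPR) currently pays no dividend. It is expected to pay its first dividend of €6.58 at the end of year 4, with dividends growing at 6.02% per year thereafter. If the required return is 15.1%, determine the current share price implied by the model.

€47.52

Deferred-dividend DDM. At t=3 the remaining stream is a growing perpetuity with first payment D_4 = 6.58.
V_3 = D_4/(r−g) = 6.58/(0.151−0.0602) = 72.4670
P₀ = V_3/(1+r)^3 = 72.4670/(1+0.151)^3 = 47.5241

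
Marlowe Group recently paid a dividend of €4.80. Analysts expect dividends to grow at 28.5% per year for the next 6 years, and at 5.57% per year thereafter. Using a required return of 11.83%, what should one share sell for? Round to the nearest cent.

Two-stage DDM. Project D₁…D_6 at 0.285, terminal growth 0.0557, discount at r = 0.1183.
D_1 = 6.1680
D_2 = 7.9259
D_3 = 10.1848
D_4 = 13.0874
D_5 = 16.8173
D_6 = 21.6103
Terminal value at t=6: TV = D_7/(r−g) = 22.8140/(0.1183−0.0557) = 364.4401
P₀ = 6.1680/(1+0.1183)^1 + 7.9259/(1+0.1183)^2 + 10.1848/(1+0.1183)^3 + 13.0874/(1+0.1183)^4 + 16.8173/(1+0.1183)^5 + 21.6103/(1+0.1183)^6 + 364.4401/(1+0.1183)^6 = 234.4948

€234.49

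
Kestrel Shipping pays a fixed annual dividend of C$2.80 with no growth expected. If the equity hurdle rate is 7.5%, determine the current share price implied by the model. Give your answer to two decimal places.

C$37.33

Zero-growth DDM (perpetuity): P₀ = D/r = 2.80 / 0.075 = 37.3333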